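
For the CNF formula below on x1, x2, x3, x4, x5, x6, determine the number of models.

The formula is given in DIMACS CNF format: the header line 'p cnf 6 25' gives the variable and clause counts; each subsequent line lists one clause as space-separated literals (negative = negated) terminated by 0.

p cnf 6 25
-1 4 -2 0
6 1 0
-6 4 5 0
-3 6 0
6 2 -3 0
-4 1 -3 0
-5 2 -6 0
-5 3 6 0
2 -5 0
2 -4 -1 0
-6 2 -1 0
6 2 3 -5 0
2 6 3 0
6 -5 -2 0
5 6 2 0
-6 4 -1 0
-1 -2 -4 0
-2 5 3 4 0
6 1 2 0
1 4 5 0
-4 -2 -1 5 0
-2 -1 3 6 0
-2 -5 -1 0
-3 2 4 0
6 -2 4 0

There are 2^6 = 64 truth assignments over (x1, x2, x3, x4, x5, x6).
Split on x6. With x6 = True, the clauses containing x6 are satisfied and ¬x6 drops from the rest; 5 of the 2^5 = 32 assignments to the other variables satisfy what remains.
With x6 = False, by the same count on the reduced clause set, 0 assignments work.
(One model: x1=F, x2=F, x3=F, x4=T, x5=F, x6=T.)
Total: 5 + 0 = 5.

5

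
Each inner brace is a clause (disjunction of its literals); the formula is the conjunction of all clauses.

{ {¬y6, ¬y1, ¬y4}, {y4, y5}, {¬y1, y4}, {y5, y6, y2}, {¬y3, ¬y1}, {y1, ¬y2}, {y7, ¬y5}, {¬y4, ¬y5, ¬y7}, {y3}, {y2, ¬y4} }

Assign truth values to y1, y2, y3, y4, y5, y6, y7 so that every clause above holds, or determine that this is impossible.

Unit clause (y3) forces y3 = True.
Unit clause (¬y1) forces y1 = False.
Unit clause (¬y2) forces y2 = False.
Unit clause (¬y4) forces y4 = False.
Unit clause (y5) forces y5 = True.
Unit clause (y7) forces y7 = True.
All clauses hold; y6 can take either value.

y1=False; y2=False; y3=True; y4=False; y5=True; y6=True; y7=True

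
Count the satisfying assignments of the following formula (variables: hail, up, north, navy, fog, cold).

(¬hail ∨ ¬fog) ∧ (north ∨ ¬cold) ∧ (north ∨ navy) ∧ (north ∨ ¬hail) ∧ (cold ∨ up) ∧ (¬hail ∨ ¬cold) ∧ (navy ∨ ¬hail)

There are 2^6 = 64 truth assignments over (hail, up, north, navy, fog, cold).
Split on up. With up = True, the clauses containing up are satisfied and ¬up drops from the rest; 11 of the 2^5 = 32 assignments to the other variables satisfy what remains.
With up = False, by the same count on the reduced clause set, 4 assignments work.
(One model: hail=F, up=F, north=T, navy=F, fog=F, cold=T.)
Total: 11 + 4 = 15.

15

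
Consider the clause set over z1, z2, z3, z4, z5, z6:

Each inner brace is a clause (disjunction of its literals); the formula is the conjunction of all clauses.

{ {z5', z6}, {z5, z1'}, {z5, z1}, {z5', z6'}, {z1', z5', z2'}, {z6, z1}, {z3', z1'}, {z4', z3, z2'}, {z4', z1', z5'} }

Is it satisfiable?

Try z5 = 0.
From the singleton clause (z1'), z1 = 0.
That conflicts with the unit clause (z1).
Backtrack on z5: now try z5 = 1.
From the singleton clause (z6), z6 = 1.
That conflicts with the unit clause (z6').
Neither z5 = 1 nor z5 = 0 works.
No assignment satisfies every clause.

No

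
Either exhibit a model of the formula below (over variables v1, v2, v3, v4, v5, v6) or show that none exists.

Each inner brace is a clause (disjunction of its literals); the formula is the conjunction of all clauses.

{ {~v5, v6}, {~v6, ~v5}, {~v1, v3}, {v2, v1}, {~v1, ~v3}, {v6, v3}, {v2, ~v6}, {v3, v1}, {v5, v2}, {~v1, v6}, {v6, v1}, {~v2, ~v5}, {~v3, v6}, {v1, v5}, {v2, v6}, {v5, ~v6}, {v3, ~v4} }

UNSATISFIABLE

Try v5 = 0.
(v2) alone gives v2 = 1.
(v1) alone gives v1 = 1.
(v3) alone gives v3 = 1.
But (~v3) is also a unit clause — contradiction.
Undo v5 and try v5 = 1.
(v6) alone gives v6 = 1.
But (~v6) is also a unit clause — contradiction.
Either choice for v5 ends in contradiction.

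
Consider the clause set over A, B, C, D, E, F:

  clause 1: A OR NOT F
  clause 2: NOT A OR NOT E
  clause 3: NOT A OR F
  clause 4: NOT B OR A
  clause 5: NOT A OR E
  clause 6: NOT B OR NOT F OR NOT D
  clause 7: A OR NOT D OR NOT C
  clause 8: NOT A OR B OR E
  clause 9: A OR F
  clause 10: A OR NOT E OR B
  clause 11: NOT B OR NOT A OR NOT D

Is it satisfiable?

Try A = true.
From the singleton clause (NOT E), E = false.
Now (E) is unsatisfied and unit — conflict.
So A must be the other value — set A = false.
From the singleton clause (NOT F), F = false.
Now (F) is unsatisfied and unit — conflict.
Both values of A lead to a conflict.
No assignment satisfies every clause.

No, unsatisfiable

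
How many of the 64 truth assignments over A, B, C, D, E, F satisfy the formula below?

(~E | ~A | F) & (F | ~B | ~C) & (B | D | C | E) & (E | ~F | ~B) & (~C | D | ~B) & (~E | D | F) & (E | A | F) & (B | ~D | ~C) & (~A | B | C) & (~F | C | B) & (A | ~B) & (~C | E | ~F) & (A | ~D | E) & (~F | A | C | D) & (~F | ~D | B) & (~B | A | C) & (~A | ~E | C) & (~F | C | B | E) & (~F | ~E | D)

5

There are 2^6 = 64 truth assignments over (A, B, C, D, E, F).
Split on A. With A = 1, the clauses containing A are satisfied and ~A drops from the rest; 4 of the 2^5 = 32 assignments to the other variables satisfy what remains.
With A = 0, by the same count on the reduced clause set, 1 assignment works.
Total: 4 + 1 = 5.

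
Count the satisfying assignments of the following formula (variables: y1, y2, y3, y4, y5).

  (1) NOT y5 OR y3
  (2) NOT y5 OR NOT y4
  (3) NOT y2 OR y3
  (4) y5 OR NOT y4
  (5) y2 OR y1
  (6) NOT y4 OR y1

7

There are 2^5 = 32 truth assignments over (y1, y2, y3, y4, y5).
Split on y4. With y4 = true, the clauses containing y4 are satisfied and NOT y4 drops from the rest; 0 of the 2^4 = 16 assignments to the other variables satisfy what remains.
With y4 = false, by the same count on the reduced clause set, 7 assignments work.
(One model: y1=F, y2=T, y3=T, y4=F, y5=F.)
Total: 0 + 7 = 7.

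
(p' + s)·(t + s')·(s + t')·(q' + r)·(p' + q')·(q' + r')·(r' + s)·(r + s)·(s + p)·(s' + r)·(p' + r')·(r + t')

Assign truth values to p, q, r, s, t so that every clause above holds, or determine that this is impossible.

Try p = 0.
From the singleton clause (s), s = 1.
From the singleton clause (t), t = 1.
From the singleton clause (r), r = 1.
From the singleton clause (q'), q = 0.
This assignment satisfies each clause.

p=0; q=0; r=1; s=1; t=1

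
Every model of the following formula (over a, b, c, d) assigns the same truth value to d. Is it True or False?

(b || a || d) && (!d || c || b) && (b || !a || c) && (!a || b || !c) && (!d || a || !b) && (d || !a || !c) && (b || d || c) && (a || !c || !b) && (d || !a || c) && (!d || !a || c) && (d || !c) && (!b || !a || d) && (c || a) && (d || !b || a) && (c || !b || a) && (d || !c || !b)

True

Suppose d = false.
(!c) alone gives c = false.
(b) alone gives b = true.
(!a) alone gives a = false.
But (a) is also a unit clause — contradiction.
So every satisfying assignment has d = True.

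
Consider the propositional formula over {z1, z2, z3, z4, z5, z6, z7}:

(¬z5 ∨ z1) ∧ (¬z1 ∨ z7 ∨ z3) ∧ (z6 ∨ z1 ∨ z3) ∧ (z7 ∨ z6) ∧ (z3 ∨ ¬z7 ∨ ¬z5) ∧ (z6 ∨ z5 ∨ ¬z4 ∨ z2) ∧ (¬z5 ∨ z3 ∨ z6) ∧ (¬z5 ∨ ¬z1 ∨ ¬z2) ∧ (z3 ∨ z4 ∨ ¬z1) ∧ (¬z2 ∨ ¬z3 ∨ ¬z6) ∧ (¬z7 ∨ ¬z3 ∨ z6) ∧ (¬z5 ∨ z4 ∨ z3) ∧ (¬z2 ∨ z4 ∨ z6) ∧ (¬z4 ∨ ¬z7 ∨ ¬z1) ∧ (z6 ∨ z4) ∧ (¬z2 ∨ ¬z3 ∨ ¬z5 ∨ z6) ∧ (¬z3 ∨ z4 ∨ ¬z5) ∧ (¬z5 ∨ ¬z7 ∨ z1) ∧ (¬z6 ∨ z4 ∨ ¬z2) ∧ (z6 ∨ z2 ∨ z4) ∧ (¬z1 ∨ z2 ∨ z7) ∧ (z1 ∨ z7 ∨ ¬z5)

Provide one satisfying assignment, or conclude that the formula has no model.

z1=False, z2=True, z3=False, z4=True, z5=False, z6=True, z7=True

Branch on z5: set z5 = False.
Branch on z7: set z7 = True.
Branch on z3: set z3 = False.
Branch on z6: set z6 = True.
Branch on z4: set z4 = True.
The clause (¬z1) is unit, so z1 = False.
No clause remains; z2 is free.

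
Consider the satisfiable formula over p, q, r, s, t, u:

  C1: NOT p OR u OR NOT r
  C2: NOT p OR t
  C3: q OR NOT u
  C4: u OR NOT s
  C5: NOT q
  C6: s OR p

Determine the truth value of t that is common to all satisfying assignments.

True

Suppose t = false.
From the singleton clause (NOT p), p = false.
From the singleton clause (NOT q), q = false.
From the singleton clause (NOT u), u = false.
From the singleton clause (NOT s), s = false.
But (s) is also a unit clause — contradiction.
So every satisfying assignment has t = True.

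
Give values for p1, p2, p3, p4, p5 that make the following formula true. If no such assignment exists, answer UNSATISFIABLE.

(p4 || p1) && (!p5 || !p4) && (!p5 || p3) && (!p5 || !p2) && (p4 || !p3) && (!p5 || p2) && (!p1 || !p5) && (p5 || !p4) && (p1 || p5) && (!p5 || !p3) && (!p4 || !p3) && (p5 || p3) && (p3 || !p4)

UNSATISFIABLE

Branch on p4: set p4 = true.
Unit clause (!p5) forces p5 = false.
Now (p5) is unsatisfied and unit — conflict.
That branch fails; take p4 = false instead.
Unit clause (p1) forces p1 = true.
Unit clause (!p3) forces p3 = false.
Unit clause (!p5) forces p5 = false.
Now (p5) is unsatisfied and unit — conflict.
Both values of p4 lead to a conflict.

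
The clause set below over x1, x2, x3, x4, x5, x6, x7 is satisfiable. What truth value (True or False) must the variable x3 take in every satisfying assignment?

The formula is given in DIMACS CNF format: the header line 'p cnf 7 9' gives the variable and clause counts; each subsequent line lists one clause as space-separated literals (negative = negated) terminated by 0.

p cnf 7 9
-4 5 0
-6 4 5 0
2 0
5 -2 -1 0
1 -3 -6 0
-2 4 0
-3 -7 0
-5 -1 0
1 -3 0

Suppose x3 = True.
Unit clause (x2) forces x2 = True.
Unit clause (x4) forces x4 = True.
Unit clause (x5) forces x5 = True.
Unit clause (¬x7) forces x7 = False.
Unit clause (¬x1) forces x1 = False.
But (x1) is also a unit clause — contradiction.
So every satisfying assignment has x3 = False.

False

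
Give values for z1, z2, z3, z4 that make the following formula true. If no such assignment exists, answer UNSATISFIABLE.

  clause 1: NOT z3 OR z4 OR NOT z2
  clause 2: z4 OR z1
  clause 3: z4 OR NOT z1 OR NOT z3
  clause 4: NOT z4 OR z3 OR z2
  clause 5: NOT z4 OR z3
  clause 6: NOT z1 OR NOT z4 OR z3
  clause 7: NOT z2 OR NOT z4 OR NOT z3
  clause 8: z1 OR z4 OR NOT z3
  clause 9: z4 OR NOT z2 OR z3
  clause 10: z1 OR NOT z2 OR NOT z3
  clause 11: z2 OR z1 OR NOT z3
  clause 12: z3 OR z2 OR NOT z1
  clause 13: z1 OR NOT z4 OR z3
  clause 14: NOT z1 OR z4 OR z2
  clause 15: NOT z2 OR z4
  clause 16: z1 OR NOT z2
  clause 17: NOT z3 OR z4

z1=true, z2=false, z3=true, z4=true

Suppose z4 = true.
Unit clause (z3) forces z3 = true.
Unit clause (NOT z2) forces z2 = false.
Unit clause (z1) forces z1 = true.
Every clause now holds.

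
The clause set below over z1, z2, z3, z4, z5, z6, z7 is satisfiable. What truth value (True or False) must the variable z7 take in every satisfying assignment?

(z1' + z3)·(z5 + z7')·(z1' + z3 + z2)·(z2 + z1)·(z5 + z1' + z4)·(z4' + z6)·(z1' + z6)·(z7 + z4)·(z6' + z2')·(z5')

Suppose z7 = 1.
From the singleton clause (z5), z5 = 1.
But (z5') is also a unit clause — contradiction.
So every satisfying assignment has z7 = False.

False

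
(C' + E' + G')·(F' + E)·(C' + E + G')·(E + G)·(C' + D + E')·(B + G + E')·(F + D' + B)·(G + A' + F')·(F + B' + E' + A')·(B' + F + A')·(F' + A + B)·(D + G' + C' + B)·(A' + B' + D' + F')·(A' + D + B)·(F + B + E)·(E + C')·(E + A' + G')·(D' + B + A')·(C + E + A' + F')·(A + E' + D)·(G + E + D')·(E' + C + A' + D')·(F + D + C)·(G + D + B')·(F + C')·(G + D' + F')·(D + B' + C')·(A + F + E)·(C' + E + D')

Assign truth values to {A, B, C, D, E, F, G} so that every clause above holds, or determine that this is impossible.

Branch on F: set F = 0.
(C') alone gives C = 0.
(D) alone gives D = 1.
(B) alone gives B = 1.
(A') alone gives A = 0.
(E) alone gives E = 1.
Every clause is now satisfied; G is unconstrained.

A ↦ 0,  B ↦ 1,  C ↦ 0,  D ↦ 1,  E ↦ 1,  F ↦ 0,  G ↦ 1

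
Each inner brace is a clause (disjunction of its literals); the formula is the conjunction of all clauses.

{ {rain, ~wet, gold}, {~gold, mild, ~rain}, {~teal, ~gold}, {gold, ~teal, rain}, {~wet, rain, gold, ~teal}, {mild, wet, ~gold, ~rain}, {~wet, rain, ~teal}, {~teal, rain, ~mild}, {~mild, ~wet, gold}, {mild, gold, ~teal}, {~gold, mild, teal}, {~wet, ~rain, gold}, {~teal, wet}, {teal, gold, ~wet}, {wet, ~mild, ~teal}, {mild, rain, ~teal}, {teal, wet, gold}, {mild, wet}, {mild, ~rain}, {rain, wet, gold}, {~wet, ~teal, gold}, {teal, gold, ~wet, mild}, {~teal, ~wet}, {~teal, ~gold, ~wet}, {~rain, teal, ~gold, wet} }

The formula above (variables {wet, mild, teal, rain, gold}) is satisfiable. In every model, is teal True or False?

Suppose teal = 1.
Unit clause (~gold) forces gold = 0.
Unit clause (rain) forces rain = 1.
Unit clause (mild) forces mild = 1.
Unit clause (~wet) forces wet = 0.
That conflicts with the unit clause (wet).
So every satisfying assignment has teal = False.

False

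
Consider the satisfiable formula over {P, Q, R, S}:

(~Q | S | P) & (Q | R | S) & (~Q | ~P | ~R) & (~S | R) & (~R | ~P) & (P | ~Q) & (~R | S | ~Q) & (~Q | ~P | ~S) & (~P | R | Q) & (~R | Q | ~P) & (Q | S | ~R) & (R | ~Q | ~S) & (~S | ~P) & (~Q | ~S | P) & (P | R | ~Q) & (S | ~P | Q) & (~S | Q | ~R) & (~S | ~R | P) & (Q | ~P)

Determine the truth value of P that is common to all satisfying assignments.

True

Suppose P = 0.
From the singleton clause (~Q), Q = 0.
Suppose R = 1.
From the singleton clause (S), S = 1.
That conflicts with the unit clause (~S).
So R must be the other value — set R = 0.
From the singleton clause (S), S = 1.
That conflicts with the unit clause (~S).
Neither R = 1 nor R = 0 works.
So every satisfying assignment has P = True.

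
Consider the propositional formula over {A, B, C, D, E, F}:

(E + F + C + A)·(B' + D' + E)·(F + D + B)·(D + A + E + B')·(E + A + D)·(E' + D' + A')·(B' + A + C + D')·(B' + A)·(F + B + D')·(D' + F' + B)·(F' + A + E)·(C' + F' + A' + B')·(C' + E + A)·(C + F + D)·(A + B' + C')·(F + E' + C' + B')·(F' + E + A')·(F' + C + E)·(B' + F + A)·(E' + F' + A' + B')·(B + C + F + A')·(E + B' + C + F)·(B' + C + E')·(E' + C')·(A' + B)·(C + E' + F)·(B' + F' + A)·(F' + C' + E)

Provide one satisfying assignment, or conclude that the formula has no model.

Suppose B = 0.
(A') alone gives A = 0.
Suppose F = 1.
(D') alone gives D = 0.
(E) alone gives E = 1.
(C') alone gives C = 0.
All clauses are satisfied.

A=0; B=0; C=0; D=0; E=1; F=1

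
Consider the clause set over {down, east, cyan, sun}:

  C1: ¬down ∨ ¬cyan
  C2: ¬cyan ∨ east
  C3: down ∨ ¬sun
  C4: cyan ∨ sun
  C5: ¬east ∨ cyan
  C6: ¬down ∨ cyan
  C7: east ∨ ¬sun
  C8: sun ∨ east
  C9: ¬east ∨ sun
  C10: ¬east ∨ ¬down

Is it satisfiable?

Unsatisfiable

Try down = False.
(¬sun) alone gives sun = False.
(cyan) alone gives cyan = True.
(east) alone gives east = True.
Now (¬east) is unsatisfied and unit — conflict.
So down must be the other value — set down = True.
(¬cyan) alone gives cyan = False.
Now (cyan) is unsatisfied and unit — conflict.
Both values of down lead to a conflict.
No assignment satisfies every clause.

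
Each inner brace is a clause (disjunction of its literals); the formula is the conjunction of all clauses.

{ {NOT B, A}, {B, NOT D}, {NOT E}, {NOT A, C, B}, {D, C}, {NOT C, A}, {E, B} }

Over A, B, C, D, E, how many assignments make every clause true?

3

There are 2^5 = 32 truth assignments over (A, B, C, D, E).
Split on D. With D = true, the clauses containing D are satisfied and NOT D drops from the rest; 2 of the 2^4 = 16 assignments to the other variables satisfy what remains.
With D = false, by the same count on the reduced clause set, 1 assignment works.
Total: 2 + 1 = 3.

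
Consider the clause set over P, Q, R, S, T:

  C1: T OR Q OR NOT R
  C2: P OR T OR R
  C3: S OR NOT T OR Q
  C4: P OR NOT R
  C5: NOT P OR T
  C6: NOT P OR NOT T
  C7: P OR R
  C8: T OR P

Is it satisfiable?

No, unsatisfiable

Case P = true:
Unit clause (T) forces T = true.
But (NOT T) is also a unit clause — contradiction.
That branch fails; take P = false instead.
Unit clause (NOT R) forces R = false.
But (R) is also a unit clause — contradiction.
Both values of P lead to a conflict.
No assignment satisfies every clause.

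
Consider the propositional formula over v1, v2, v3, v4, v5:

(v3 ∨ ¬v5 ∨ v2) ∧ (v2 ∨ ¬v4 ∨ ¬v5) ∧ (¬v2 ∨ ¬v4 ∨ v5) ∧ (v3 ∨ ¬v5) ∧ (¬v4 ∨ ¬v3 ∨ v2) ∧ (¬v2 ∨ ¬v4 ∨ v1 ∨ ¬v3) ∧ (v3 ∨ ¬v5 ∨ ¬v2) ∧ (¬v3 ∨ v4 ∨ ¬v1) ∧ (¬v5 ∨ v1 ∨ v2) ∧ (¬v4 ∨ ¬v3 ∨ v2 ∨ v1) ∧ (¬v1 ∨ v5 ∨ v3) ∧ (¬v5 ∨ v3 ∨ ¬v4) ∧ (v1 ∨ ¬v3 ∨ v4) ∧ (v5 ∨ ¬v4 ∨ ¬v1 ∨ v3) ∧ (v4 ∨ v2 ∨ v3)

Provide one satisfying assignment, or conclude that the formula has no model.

Suppose v3 = True.
Suppose v4 = True.
The clause (v2) is unit, so v2 = True.
The clause (v5) is unit, so v5 = True.
The clause (v1) is unit, so v1 = True.
Every clause now holds.

v1=True, v2=True, v3=True, v4=True, v5=True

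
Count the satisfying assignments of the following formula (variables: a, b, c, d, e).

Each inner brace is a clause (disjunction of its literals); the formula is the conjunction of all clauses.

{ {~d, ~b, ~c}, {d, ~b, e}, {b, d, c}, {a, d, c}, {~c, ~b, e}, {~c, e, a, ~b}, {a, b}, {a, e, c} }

12

There are 2^5 = 32 truth assignments over (a, b, c, d, e).
Split on e. With e = 1, the clauses containing e are satisfied and ~e drops from the rest; 8 of the 2^4 = 16 assignments to the other variables satisfy what remains.
With e = 0, by the same count on the reduced clause set, 4 assignments work.
(One model: a=F, b=T, c=F, d=T, e=T.)
Total: 8 + 4 = 12.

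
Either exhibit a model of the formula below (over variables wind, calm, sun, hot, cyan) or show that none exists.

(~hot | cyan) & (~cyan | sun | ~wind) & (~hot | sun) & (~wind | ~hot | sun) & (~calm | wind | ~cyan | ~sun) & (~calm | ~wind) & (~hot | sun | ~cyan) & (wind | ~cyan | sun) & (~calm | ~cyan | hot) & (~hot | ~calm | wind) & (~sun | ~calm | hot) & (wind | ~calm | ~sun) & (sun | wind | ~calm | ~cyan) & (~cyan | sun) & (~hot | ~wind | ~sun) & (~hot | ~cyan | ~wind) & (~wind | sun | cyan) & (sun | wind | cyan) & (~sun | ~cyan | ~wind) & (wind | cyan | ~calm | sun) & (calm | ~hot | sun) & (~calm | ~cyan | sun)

wind ↦ 1,  calm ↦ 0,  sun ↦ 1,  hot ↦ 0,  cyan ↦ 0

Case hot = 0:
Case calm = 0:
Case cyan = 0:
Case wind = 1:
The clause (sun) is unit, so sun = 1.
Every clause now holds.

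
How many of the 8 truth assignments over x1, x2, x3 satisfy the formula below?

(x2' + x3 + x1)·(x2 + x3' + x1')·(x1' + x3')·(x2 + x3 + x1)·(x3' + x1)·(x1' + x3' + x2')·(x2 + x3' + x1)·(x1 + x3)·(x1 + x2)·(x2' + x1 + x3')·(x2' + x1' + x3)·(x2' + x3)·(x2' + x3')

There are 2^3 = 8 truth assignments over (x1, x2, x3).
Split on x3. With x3 = 1, the clauses containing x3 are satisfied and x3' drops from the rest; 0 of the 2^2 = 4 assignments to the other variables satisfy what remains.
With x3 = 0, by the same count on the reduced clause set, 1 assignment works.
(One model: x1=T, x2=F, x3=F.)
Total: 0 + 1 = 1.

1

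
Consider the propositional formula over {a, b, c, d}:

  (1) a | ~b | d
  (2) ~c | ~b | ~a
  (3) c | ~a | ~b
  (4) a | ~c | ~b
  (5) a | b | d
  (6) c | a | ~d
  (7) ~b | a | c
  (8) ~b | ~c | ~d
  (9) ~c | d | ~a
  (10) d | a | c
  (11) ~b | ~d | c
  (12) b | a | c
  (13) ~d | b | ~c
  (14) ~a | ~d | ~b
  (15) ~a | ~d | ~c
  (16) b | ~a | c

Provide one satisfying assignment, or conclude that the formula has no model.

Branch on a: set a = 1.
Branch on c: set c = 0.
Unit clause (~b) forces b = 0.
But (b) is also a unit clause — contradiction.
That branch fails; take c = 1 instead.
Unit clause (~b) forces b = 0.
Unit clause (d) forces d = 1.
But (~d) is also a unit clause — contradiction.
Neither c = 1 nor c = 0 works.
That branch fails; take a = 0 instead.
Branch on b: set b = 0.
Unit clause (d) forces d = 1.
Unit clause (c) forces c = 1.
But (~c) is also a unit clause — contradiction.
That branch fails; take b = 1 instead.
Unit clause (d) forces d = 1.
Unit clause (~c) forces c = 0.
But (c) is also a unit clause — contradiction.
Neither b = 1 nor b = 0 works.
Neither a = 1 nor a = 0 works.

UNSATISFIABLE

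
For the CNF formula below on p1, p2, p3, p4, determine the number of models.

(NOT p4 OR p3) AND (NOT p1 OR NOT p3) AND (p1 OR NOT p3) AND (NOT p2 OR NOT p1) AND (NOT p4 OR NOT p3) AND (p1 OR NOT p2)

There are 2^4 = 16 truth assignments over (p1, p2, p3, p4).
Split on p2. With p2 = true, the clauses containing p2 are satisfied and NOT p2 drops from the rest; 0 of the 2^3 = 8 assignments to the other variables satisfy what remains.
With p2 = false, by the same count on the reduced clause set, 2 assignments work.
(One model: p1=F, p2=F, p3=F, p4=F.)
Total: 0 + 2 = 2.

2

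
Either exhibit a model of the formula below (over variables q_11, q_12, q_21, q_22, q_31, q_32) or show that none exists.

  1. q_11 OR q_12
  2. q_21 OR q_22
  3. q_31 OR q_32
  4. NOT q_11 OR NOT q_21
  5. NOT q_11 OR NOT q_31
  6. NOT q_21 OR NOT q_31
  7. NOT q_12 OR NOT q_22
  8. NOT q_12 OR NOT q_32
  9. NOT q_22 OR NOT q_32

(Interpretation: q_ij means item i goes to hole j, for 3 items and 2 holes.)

UNSATISFIABLE

Case q_11 = true:
Unit clause (NOT q_21) forces q_21 = false.
Unit clause (q_22) forces q_22 = true.
Unit clause (NOT q_31) forces q_31 = false.
Unit clause (q_32) forces q_32 = true.
But (NOT q_32) is also a unit clause — contradiction.
Backtrack on q_11: now try q_11 = false.
Unit clause (q_12) forces q_12 = true.
Unit clause (NOT q_22) forces q_22 = false.
Unit clause (q_21) forces q_21 = true.
Unit clause (NOT q_31) forces q_31 = false.
Unit clause (q_32) forces q_32 = true.
But (NOT q_32) is also a unit clause — contradiction.
Either choice for q_11 ends in contradiction.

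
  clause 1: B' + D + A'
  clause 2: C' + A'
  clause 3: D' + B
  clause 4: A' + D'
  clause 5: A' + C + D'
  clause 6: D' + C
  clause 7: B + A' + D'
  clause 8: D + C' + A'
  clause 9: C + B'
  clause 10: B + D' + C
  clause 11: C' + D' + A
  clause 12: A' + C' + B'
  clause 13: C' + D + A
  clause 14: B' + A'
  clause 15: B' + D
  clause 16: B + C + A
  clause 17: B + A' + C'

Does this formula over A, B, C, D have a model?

Satisfiable

Case C = 0:
(D') alone gives D = 0.
(B') alone gives B = 0.
(A) alone gives A = 1.
This assignment satisfies each clause.
A satisfying assignment: A: 1,  B: 0,  C: 0,  D: 0.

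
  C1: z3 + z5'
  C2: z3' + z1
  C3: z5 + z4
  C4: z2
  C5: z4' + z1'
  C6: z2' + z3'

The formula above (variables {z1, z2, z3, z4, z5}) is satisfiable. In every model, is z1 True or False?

False

Suppose z1 = 1.
The clause (z2) is unit, so z2 = 1.
The clause (z4') is unit, so z4 = 0.
The clause (z5) is unit, so z5 = 1.
The clause (z3) is unit, so z3 = 1.
That conflicts with the unit clause (z3').
So every satisfying assignment has z1 = False.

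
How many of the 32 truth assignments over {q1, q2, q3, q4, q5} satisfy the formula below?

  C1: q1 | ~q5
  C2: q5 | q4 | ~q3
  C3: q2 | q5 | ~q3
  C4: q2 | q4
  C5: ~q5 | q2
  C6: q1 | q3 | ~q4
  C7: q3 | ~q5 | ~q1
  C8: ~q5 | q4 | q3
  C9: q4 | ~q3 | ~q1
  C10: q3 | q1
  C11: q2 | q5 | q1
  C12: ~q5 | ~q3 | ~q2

5

There are 2^5 = 32 truth assignments over (q1, q2, q3, q4, q5).
Split on q2. With q2 = 1, the clauses containing q2 are satisfied and ~q2 drops from the rest; 4 of the 2^4 = 16 assignments to the other variables satisfy what remains.
With q2 = 0, by the same count on the reduced clause set, 1 assignment works.
(One model: q1=F, q2=T, q3=T, q4=T, q5=F.)
Total: 4 + 1 = 5.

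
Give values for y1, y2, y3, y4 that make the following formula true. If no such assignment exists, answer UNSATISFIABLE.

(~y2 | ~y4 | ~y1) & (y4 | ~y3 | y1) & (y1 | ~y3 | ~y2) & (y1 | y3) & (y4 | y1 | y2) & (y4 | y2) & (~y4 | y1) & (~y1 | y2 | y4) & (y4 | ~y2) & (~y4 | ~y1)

UNSATISFIABLE

Suppose y1 = 1.
From the singleton clause (~y4), y4 = 0.
From the singleton clause (y2), y2 = 1.
Now (~y2) is unsatisfied and unit — conflict.
Undo y1 and try y1 = 0.
From the singleton clause (y3), y3 = 1.
From the singleton clause (y4), y4 = 1.
Now (~y4) is unsatisfied and unit — conflict.
Both values of y1 lead to a conflict.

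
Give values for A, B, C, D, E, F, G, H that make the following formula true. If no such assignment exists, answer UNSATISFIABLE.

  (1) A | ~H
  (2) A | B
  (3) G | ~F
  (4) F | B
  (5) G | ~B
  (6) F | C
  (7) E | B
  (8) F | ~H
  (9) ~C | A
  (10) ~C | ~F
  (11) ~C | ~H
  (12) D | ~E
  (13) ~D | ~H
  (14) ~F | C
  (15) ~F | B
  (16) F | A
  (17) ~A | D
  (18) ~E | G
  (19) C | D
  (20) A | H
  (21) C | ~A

Branch on A: set A = 1.
From the singleton clause (D), D = 1.
From the singleton clause (~H), H = 0.
From the singleton clause (C), C = 1.
From the singleton clause (~F), F = 0.
From the singleton clause (B), B = 1.
From the singleton clause (G), G = 1.
Every clause is now satisfied; E is unconstrained.

A ↦ 1; B ↦ 1; C ↦ 1; D ↦ 1; E ↦ 0; F ↦ 0; G ↦ 1; H ↦ 0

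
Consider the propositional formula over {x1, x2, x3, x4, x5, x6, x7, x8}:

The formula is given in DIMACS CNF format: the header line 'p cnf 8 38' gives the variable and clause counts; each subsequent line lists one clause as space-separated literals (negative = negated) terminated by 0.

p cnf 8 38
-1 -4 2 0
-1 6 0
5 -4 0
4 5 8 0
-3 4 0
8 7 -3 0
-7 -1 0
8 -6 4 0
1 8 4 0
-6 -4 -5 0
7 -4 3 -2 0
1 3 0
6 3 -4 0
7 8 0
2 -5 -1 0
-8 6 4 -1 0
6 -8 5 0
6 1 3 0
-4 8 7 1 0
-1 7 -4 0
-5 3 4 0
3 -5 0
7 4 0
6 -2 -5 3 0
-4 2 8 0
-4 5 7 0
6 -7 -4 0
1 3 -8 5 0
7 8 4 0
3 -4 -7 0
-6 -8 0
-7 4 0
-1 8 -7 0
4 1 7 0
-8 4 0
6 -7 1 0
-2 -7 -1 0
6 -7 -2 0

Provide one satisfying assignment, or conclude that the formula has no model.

x1=False, x2=True, x3=True, x4=True, x5=True, x6=False, x7=False, x8=True

Try x1 = False.
From the singleton clause (x3), x3 = True.
From the singleton clause (x4), x4 = True.
From the singleton clause (x5), x5 = True.
From the singleton clause (¬x6), x6 = False.
From the singleton clause (¬x7), x7 = False.
From the singleton clause (x8), x8 = True.
All clauses hold; x2 can take either value.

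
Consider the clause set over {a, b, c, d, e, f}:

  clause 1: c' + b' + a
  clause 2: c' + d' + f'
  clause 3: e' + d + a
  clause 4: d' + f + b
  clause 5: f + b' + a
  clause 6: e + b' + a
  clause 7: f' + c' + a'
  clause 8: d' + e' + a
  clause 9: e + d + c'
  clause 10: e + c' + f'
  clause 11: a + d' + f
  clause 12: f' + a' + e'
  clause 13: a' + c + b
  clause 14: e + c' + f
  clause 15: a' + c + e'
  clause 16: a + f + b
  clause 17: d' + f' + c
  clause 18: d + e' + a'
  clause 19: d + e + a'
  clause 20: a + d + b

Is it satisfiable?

Suppose c = 1.
Suppose b = 1.
From the singleton clause (a), a = 1.
From the singleton clause (f'), f = 0.
From the singleton clause (e), e = 1.
From the singleton clause (d), d = 1.
This assignment satisfies each clause.
A satisfying assignment: a ↦ 1; b ↦ 1; c ↦ 1; d ↦ 1; e ↦ 1; f ↦ 0.

Yes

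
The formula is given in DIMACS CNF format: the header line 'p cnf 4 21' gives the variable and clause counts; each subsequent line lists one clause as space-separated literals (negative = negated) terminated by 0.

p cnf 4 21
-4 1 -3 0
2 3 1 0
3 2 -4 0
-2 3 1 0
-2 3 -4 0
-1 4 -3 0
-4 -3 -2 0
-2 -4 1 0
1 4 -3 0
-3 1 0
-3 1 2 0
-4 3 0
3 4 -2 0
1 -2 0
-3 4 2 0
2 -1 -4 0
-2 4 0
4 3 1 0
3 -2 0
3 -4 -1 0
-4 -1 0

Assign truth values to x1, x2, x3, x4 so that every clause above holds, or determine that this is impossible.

Suppose x3 = False.
(¬x4) alone gives x4 = False.
(¬x2) alone gives x2 = False.
(x1) alone gives x1 = True.
This assignment satisfies each clause.

x1 ↦ True,  x2 ↦ False,  x3 ↦ False,  x4 ↦ False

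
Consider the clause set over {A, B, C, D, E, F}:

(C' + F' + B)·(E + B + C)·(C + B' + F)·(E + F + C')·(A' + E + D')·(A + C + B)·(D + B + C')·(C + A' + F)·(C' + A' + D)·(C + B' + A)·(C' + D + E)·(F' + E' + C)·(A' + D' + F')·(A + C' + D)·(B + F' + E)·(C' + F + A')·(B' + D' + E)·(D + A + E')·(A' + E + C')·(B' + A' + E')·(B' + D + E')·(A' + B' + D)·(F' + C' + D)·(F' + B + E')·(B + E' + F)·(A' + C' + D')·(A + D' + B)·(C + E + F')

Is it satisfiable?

Satisfiable

Case C = 1:
Case F = 0:
From the singleton clause (E), E = 1.
From the singleton clause (A'), A = 0.
From the singleton clause (D), D = 1.
From the singleton clause (B), B = 1.
Every clause now holds.
A satisfying assignment: A=0, B=1, C=1, D=1, E=1, F=0.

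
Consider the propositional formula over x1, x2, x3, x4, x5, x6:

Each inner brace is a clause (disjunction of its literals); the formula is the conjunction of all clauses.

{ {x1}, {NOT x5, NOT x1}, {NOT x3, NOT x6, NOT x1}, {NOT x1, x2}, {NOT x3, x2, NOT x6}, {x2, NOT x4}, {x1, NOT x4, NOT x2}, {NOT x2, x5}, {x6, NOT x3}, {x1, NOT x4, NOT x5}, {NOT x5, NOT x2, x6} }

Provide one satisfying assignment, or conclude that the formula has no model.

Unit clause (x1) forces x1 = true.
Unit clause (NOT x5) forces x5 = false.
Unit clause (x2) forces x2 = true.
Now (NOT x2) is unsatisfied and unit — conflict.

UNSATISFIABLE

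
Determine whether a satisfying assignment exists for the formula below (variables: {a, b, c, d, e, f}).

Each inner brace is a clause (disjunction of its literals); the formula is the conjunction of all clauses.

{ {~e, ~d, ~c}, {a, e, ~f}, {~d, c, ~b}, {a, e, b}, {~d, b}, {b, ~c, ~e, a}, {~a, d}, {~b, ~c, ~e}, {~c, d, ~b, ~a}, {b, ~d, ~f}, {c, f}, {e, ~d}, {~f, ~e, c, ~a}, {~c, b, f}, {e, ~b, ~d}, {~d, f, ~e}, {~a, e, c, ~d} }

Try d = 0.
The clause (~a) is unit, so a = 0.
Try e = 1.
Try b = 1.
The clause (~c) is unit, so c = 0.
The clause (f) is unit, so f = 1.
This assignment satisfies each clause.
A satisfying assignment: a ↦ 0, b ↦ 1, c ↦ 0, d ↦ 0, e ↦ 1, f ↦ 1.

Satisfiable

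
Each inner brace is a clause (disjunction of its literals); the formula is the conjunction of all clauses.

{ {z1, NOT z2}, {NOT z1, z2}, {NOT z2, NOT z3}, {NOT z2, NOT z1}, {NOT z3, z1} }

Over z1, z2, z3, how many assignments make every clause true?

1

There are 2^3 = 8 truth assignments over (z1, z2, z3).
Check each against the 5 clauses (columns in the order z1, z2, z3):
  F F F  ✓ satisfies all
  F F T  ✗ fails (NOT z3 OR z1)
  F T F  ✗ fails (z1 OR NOT z2)
  F T T  ✗ fails (z1 OR NOT z2)
  T F F  ✗ fails (NOT z1 OR z2)
  T F T  ✗ fails (NOT z1 OR z2)
  T T F  ✗ fails (NOT z2 OR NOT z1)
  T T T  ✗ fails (NOT z2 OR NOT z3)
1 of the 8 rows is a model.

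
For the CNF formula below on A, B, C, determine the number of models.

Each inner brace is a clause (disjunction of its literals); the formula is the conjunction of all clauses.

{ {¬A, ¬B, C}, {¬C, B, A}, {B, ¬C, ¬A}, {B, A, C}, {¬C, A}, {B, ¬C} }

There are 2^3 = 8 truth assignments over (A, B, C).
Check each against the 6 clauses (columns in the order A, B, C):
  F F F  ✗ fails (B ∨ A ∨ C)
  F F T  ✗ fails (¬C ∨ B ∨ A)
  F T F  ✓ satisfies all
  F T T  ✗ fails (¬C ∨ A)
  T F F  ✓ satisfies all
  T F T  ✗ fails (B ∨ ¬C ∨ ¬A)
  T T F  ✗ fails (¬A ∨ ¬B ∨ C)
  T T T  ✓ satisfies all
3 of the 8 rows are models.

3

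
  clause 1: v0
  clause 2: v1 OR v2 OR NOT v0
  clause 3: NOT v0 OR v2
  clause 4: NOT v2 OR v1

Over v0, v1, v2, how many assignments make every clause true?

1

There are 2^3 = 8 truth assignments over (v0, v1, v2).
Split on v1. With v1 = true, the clauses containing v1 are satisfied and NOT v1 drops from the rest; 1 of the 2^2 = 4 assignments to the other variables satisfy what remains.
With v1 = false, by the same count on the reduced clause set, 0 assignments work.
(One model: v0=T, v1=T, v2=T.)
Total: 1 + 0 = 1.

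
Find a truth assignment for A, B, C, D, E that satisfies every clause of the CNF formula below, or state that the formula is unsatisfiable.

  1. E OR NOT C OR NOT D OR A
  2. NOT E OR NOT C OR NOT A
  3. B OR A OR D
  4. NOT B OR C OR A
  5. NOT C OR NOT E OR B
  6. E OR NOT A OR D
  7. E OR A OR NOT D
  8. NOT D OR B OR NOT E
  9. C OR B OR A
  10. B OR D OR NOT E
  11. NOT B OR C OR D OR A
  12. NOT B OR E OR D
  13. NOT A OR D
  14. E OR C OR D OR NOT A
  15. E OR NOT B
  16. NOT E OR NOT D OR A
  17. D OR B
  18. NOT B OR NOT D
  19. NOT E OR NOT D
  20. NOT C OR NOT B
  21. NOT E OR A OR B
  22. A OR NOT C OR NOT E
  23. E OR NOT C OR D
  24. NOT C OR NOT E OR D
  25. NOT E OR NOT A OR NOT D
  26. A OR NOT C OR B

A ↦ true,  B ↦ false,  C ↦ true,  D ↦ true,  E ↦ false

Branch on A: set A = true.
From the singleton clause (D), D = true.
From the singleton clause (NOT B), B = false.
From the singleton clause (NOT E), E = false.
Every clause is now satisfied; C is unconstrained.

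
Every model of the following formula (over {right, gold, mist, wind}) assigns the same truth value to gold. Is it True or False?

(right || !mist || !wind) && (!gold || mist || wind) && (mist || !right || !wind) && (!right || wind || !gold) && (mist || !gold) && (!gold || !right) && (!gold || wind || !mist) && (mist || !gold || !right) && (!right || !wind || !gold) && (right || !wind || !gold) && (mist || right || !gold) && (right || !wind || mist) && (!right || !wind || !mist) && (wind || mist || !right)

False

Suppose gold = true.
Unit clause (mist) forces mist = true.
Unit clause (!right) forces right = false.
Unit clause (!wind) forces wind = false.
Now (wind) is unsatisfied and unit — conflict.
So every satisfying assignment has gold = False.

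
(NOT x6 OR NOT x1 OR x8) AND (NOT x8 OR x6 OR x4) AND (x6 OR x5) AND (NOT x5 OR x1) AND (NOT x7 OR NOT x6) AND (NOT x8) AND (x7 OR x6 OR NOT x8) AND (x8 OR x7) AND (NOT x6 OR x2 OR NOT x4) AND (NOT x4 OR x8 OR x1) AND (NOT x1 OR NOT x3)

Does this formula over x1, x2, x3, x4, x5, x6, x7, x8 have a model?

From the singleton clause (NOT x8), x8 = false.
From the singleton clause (x7), x7 = true.
From the singleton clause (NOT x6), x6 = false.
From the singleton clause (x5), x5 = true.
From the singleton clause (x1), x1 = true.
From the singleton clause (NOT x3), x3 = false.
Every clause is now satisfied; x2, x4 are unconstrained.
A satisfying assignment: x1=true,  x2=false,  x3=false,  x4=false,  x5=true,  x6=false,  x7=true,  x8=false.

Yes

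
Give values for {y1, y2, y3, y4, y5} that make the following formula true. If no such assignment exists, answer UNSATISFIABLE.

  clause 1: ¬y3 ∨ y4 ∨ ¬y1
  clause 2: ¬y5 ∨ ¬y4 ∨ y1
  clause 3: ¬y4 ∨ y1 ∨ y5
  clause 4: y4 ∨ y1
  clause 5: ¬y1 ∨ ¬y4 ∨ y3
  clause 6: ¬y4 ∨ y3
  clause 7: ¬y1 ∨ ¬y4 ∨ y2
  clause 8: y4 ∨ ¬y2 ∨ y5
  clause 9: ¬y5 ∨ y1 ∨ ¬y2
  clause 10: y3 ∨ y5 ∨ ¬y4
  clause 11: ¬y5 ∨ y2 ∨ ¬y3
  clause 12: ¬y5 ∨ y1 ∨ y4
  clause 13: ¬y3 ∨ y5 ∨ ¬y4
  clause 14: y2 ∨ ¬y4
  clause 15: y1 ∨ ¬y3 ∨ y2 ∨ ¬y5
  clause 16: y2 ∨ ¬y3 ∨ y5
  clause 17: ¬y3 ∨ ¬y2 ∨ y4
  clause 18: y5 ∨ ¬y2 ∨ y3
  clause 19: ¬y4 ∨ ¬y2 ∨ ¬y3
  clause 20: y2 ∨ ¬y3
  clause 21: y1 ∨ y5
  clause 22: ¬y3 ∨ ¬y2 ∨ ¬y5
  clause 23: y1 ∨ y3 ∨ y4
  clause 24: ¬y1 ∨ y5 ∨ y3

Case y4 = False:
From the singleton clause (y1), y1 = True.
From the singleton clause (¬y3), y3 = False.
From the singleton clause (y5), y5 = True.
Every clause is now satisfied; y2 is unconstrained.

y1 ↦ True, y2 ↦ True, y3 ↦ False, y4 ↦ False, y5 ↦ True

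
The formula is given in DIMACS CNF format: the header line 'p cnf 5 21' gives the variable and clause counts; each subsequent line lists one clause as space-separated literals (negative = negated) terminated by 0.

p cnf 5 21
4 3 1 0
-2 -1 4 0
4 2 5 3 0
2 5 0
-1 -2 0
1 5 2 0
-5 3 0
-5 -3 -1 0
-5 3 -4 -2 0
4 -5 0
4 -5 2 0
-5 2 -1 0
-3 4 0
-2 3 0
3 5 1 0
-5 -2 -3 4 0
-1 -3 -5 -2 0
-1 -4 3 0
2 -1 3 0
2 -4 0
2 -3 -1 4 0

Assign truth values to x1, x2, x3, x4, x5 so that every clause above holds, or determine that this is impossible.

Case x2 = True:
(¬x1) alone gives x1 = False.
(x3) alone gives x3 = True.
(x4) alone gives x4 = True.
Every clause is now satisfied; x5 is unconstrained.

x1 ↦ False,  x2 ↦ True,  x3 ↦ True,  x4 ↦ True,  x5 ↦ True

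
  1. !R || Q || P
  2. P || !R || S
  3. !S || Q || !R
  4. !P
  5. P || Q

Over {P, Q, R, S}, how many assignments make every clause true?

There are 2^4 = 16 truth assignments over (P, Q, R, S).
Check each against the 5 clauses (columns in the order P, Q, R, S):
  F F F F  ✗ fails (P || Q)
  F F F T  ✗ fails (P || Q)
  F F T F  ✗ fails (!R || Q || P)
  F F T T  ✗ fails (!R || Q || P)
  F T F F  ✓ satisfies all
  F T F T  ✓ satisfies all
  F T T F  ✗ fails (P || !R || S)
  F T T T  ✓ satisfies all
  T F F F  ✗ fails (!P)
  T F F T  ✗ fails (!P)
  T F T F  ✗ fails (!P)
  T F T T  ✗ fails (!S || Q || !R)
  T T F F  ✗ fails (!P)
  T T F T  ✗ fails (!P)
  T T T F  ✗ fails (!P)
  T T T T  ✗ fails (!P)
3 of the 16 rows are models.

3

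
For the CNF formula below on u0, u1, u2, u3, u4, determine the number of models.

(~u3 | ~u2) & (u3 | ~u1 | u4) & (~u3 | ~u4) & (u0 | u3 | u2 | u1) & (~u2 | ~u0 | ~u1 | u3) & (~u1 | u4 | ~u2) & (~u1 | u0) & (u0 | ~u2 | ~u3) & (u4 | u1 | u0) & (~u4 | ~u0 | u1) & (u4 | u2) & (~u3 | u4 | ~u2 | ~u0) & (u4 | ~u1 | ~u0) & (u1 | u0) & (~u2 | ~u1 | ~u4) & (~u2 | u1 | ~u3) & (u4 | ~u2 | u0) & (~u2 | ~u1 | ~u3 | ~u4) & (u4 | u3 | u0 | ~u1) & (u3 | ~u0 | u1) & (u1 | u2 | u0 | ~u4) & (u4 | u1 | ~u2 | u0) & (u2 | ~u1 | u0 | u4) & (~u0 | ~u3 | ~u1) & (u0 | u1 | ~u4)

1

There are 2^5 = 32 truth assignments over (u0, u1, u2, u3, u4).
Split on u3. With u3 = 1, the clauses containing u3 are satisfied and ~u3 drops from the rest; 0 of the 2^4 = 16 assignments to the other variables satisfy what remains.
With u3 = 0, by the same count on the reduced clause set, 1 assignment works.
(One model: u0=T, u1=T, u2=F, u3=F, u4=T.)
Total: 0 + 1 = 1.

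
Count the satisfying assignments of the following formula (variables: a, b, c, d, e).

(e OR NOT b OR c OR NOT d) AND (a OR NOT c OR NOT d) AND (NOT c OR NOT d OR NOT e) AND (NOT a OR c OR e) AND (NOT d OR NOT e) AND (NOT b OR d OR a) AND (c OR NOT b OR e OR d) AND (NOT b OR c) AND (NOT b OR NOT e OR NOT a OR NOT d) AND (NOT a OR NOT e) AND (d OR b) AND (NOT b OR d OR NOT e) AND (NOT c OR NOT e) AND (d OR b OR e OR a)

4

There are 2^5 = 32 truth assignments over (a, b, c, d, e).
Split on e. With e = true, the clauses containing e are satisfied and NOT e drops from the rest; 0 of the 2^4 = 16 assignments to the other variables satisfy what remains.
With e = false, by the same count on the reduced clause set, 4 assignments work.
(One model: a=F, b=F, c=F, d=T, e=F.)
Total: 0 + 4 = 4.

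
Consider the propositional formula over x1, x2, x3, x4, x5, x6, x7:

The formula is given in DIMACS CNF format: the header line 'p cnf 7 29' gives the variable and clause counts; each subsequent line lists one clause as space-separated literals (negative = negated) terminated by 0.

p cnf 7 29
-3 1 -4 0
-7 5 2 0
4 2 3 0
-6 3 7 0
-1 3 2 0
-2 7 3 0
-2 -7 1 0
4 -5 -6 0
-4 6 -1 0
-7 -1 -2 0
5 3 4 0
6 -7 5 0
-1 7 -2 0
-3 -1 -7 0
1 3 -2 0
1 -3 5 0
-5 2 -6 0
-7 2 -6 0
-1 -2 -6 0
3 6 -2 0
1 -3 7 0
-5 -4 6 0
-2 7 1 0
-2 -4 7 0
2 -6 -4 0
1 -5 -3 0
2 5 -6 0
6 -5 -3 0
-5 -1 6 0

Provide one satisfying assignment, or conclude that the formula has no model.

Suppose x3 = True.
Suppose x1 = True.
(¬x7) alone gives x7 = False.
(¬x2) alone gives x2 = False.
Suppose x4 = False.
Suppose x5 = False.
(¬x6) alone gives x6 = False.
All clauses are satisfied.

x1: True, x2: False, x3: True, x4: False, x5: False, x6: False, x7: False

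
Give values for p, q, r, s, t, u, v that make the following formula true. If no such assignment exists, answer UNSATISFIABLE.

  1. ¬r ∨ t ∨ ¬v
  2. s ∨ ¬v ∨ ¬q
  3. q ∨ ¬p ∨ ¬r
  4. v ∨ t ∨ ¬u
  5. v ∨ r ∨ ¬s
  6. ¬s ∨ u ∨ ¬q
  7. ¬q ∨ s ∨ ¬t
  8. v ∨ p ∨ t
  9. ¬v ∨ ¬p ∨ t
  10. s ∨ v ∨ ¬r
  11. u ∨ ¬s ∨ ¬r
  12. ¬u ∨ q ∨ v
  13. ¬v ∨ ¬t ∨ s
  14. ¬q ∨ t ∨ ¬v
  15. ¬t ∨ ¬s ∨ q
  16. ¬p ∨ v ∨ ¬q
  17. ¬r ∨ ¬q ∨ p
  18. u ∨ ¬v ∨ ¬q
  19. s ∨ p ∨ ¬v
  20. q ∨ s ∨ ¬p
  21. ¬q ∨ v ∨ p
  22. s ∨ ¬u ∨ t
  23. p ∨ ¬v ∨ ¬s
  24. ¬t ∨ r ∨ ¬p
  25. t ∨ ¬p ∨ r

p ↦ True, q ↦ True, r ↦ True, s ↦ True, t ↦ True, u ↦ True, v ↦ True

Try r = True.
Try t = True.
Try q = True.
(s) alone gives s = True.
(u) alone gives u = True.
(p) alone gives p = True.
(v) alone gives v = True.
Every clause now holds.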